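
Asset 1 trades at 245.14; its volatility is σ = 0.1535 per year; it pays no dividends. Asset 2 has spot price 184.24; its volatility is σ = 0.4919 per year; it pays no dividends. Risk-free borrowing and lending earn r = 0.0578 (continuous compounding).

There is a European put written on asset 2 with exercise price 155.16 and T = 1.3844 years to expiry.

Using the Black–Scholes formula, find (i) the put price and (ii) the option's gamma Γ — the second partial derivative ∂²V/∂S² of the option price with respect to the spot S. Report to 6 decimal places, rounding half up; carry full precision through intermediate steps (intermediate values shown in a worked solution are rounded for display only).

price = 20.134517
Γ = 0.002878

σ√T = 0.4919·√1.3844 = 0.578772
d₁ = (ln(S/K) + (r+σ²/2)T) / (σ√T) = (ln(184.24/155.16) + (0.0578+0.4919²/2)·1.3844) / 0.578772 = (0.171782 + 0.247507) / 0.578772 = 0.724446
d₂ = d₁ − σ√T = 0.724446 − 0.578772 = 0.145674
e^{−rT} = 0.923099
N(−d₁) = 0.234396,  N(−d₂) = 0.442089
Put price V = K·e^{−rT}·N(−d₂) − S·N(−d₁) = 63.319616 − 43.185100 = 20.134517
φ(d₁) = (1/√(2π))·e^{−d₁²/2} = 0.306864
Γ = φ(d₁) / (S·σ·√T) = 0.002878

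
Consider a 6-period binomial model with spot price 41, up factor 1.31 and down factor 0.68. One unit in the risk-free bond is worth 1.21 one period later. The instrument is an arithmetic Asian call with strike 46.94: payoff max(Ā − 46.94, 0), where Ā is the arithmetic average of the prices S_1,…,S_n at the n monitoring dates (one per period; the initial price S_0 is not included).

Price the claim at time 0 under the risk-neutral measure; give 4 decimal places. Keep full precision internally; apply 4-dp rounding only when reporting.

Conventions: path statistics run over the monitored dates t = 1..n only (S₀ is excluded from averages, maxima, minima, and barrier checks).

Set p* = 0.8413 (from d < R < u); the path-dependent value is the discounted p*-expectation over all price paths.
Enumerate all 2^6 = 64 price paths (U = up ×1.31, D = down ×0.68); each path with k up-moves has probability p*^k·(1−p*)^(6−k).
DDDDDD: Ā=13.0852, payoff=0.0000, prob=0.000016
UDDDDD: Ā=25.2082, payoff=0.0000, prob=0.000085
DUDDDD: Ā=20.9032, payoff=0.0000, prob=0.000085
UUDDDD: Ā=40.2695, payoff=0.0000, prob=0.000449
DDUDDD: Ā=17.9758, payoff=0.0000, prob=0.000085
UDUDDD: Ā=34.6299, payoff=0.0000, prob=0.000449
DUUDDD: Ā=30.3249, payoff=0.0000, prob=0.000449
UUUDDD: Ā=58.4201, payoff=11.4801, prob=0.002381
DDDUDD: Ā=15.9852, payoff=0.0000, prob=0.000085
UDDUDD: Ā=30.7950, payoff=0.0000, prob=0.000449
DUDUDD: Ā=26.4900, payoff=0.0000, prob=0.000449
UUDUDD: Ā=51.0323, payoff=4.0923, prob=0.002381
DDUUDD: Ā=23.5626, payoff=0.0000, prob=0.000449
UDUUDD: Ā=45.3927, payoff=0.0000, prob=0.002381
DUUUDD: Ā=41.0877, payoff=0.0000, prob=0.002381
UUUUDD: Ā=79.1543, payoff=32.2143, prob=0.012620
DDDDUD: Ā=14.6316, payoff=0.0000, prob=0.000085
UDDDUD: Ā=28.1873, payoff=0.0000, prob=0.000449
DUDDUD: Ā=23.8823, payoff=0.0000, prob=0.000449
UUDDUD: Ā=46.0086, payoff=0.0000, prob=0.002381
DDUDUD: Ā=20.9549, payoff=0.0000, prob=0.000449
UDUDUD: Ā=40.3690, payoff=0.0000, prob=0.002381
DUUDUD: Ā=36.0640, payoff=0.0000, prob=0.002381
UUUDUD: Ā=69.4763, payoff=22.5363, prob=0.012620
DDDUUD: Ā=18.9643, payoff=0.0000, prob=0.000449
UDDUUD: Ā=36.5341, payoff=0.0000, prob=0.002381
DUDUUD: Ā=32.2291, payoff=0.0000, prob=0.002381
UUDUUD: Ā=62.0885, payoff=15.1485, prob=0.012620
DDUUUD: Ā=29.3017, payoff=0.0000, prob=0.002381
UDUUUD: Ā=56.4489, payoff=9.5089, prob=0.012620
DUUUUD: Ā=52.1439, payoff=5.2039, prob=0.012620
UUUUUD: Ā=100.4537, payoff=53.5137, prob=0.066886
DDDDDU: Ā=13.7111, payoff=0.0000, prob=0.000085
UDDDDU: Ā=26.4141, payoff=0.0000, prob=0.000449
DUDDDU: Ā=22.1091, payoff=0.0000, prob=0.000449
UUDDDU: Ā=42.5924, payoff=0.0000, prob=0.002381
DDUDDU: Ā=19.1817, payoff=0.0000, prob=0.000449
UDUDDU: Ā=36.9529, payoff=0.0000, prob=0.002381
DUUDDU: Ā=32.6479, payoff=0.0000, prob=0.002381
UUUDDU: Ā=62.8952, payoff=15.9552, prob=0.012620
DDDUDU: Ā=17.1910, payoff=0.0000, prob=0.000449
UDDUDU: Ā=33.1180, payoff=0.0000, prob=0.002381
DUDUDU: Ā=28.8130, payoff=0.0000, prob=0.002381
UUDUDU: Ā=55.5074, payoff=8.5674, prob=0.012620
DDUUDU: Ā=25.8856, payoff=0.0000, prob=0.002381
UDUUDU: Ā=49.8679, payoff=2.9279, prob=0.012620
DUUUDU: Ā=45.5629, payoff=0.0000, prob=0.012620
UUUUDU: Ā=87.7755, payoff=40.8355, prob=0.066886
DDDDUU: Ā=15.8374, payoff=0.0000, prob=0.000449
UDDDUU: Ā=30.5103, payoff=0.0000, prob=0.002381
DUDDUU: Ā=26.2053, payoff=0.0000, prob=0.002381
UUDDUU: Ā=50.4837, payoff=3.5437, prob=0.012620
DDUDUU: Ā=23.2779, payoff=0.0000, prob=0.002381
UDUDUU: Ā=44.8441, payoff=0.0000, prob=0.012620
DUUDUU: Ā=40.5391, payoff=0.0000, prob=0.012620
UUUDUU: Ā=78.0975, payoff=31.1575, prob=0.066886
DDDUUU: Ā=21.2872, payoff=0.0000, prob=0.002381
UDDUUU: Ā=41.0092, payoff=0.0000, prob=0.012620
DUDUUU: Ā=36.7042, payoff=0.0000, prob=0.012620
UUDUUU: Ā=70.7097, payoff=23.7697, prob=0.066886
DDUUUU: Ā=33.7768, payoff=0.0000, prob=0.012620
UDUUUU: Ā=65.0701, payoff=18.1301, prob=0.066886
DUUUUU: Ā=60.7651, payoff=13.8251, prob=0.066886
UUUUUU: Ā=117.0622, payoff=70.1222, prob=0.354496
Price = Σ prob·payoff / R^6 = 38.475978 / 3.138428 = 12.2596

price = 12.2596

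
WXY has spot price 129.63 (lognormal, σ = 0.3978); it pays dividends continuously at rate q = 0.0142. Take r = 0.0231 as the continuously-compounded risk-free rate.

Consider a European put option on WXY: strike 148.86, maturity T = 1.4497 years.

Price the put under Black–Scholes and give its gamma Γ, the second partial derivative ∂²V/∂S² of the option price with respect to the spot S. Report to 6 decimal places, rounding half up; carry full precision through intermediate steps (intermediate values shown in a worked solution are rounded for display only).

price = 34.981287
Γ = 0.006293

σ√T = 0.3978·√1.4497 = 0.478965
d₁ = (ln(S/K) + (r−q+σ²/2)T) / (σ√T) = (ln(129.63/148.86) + (0.0231−0.0142+0.3978²/2)·1.4497) / 0.478965 = (-0.138322 + 0.127606) / 0.478965 = -0.022373
d₂ = d₁ − σ√T = -0.022373 − 0.478965 = -0.501338
e^{−rT} = 0.967066
e^{−qT} = 0.979625
N(−d₁) = 0.508925,  N(−d₂) = 0.691933
Put price V = K·e^{−rT}·N(−d₂) − S·e^{−qT}·N(−d₁) = 99.609014 − 64.627727 = 34.981287
φ(d₁) = (1/√(2π))·e^{−d₁²/2} = 0.398842
Γ = e^{−qT}·φ(d₁) / (S·σ·√T) = 0.006293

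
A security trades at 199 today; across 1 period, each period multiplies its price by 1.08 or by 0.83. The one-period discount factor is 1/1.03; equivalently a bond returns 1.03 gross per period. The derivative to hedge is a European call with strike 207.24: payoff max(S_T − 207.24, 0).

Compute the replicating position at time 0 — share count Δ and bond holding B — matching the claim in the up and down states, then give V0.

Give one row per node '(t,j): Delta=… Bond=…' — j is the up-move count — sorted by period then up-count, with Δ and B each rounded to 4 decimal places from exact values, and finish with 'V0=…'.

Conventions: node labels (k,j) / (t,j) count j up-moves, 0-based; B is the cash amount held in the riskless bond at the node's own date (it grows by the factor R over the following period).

(0,0): Delta=0.1544 Bond=-24.7550
V0=5.9650

Since d<R<u, set p* = (R−d)/(u−d) = 0.8000; price each node as the discounted p*-expectation of its children.
Expiry values: V(1,0)=0.0000, V(1,1)=7.6800
(0,0): S=199.0000. Δ = (V_up−V_dn)/(S_up−S_dn) = (7.6800−0.0000)/(214.9200−165.1700) = 0.1544. V = [p*·7.6800 + (1−p*)·0.0000]/1.03 = 5.9650. B = V − Δ·S = -24.7550.
Verification: the root portfolio costs Δ(0,0)·S0 + B(0,0) = 5.9650, matching V0.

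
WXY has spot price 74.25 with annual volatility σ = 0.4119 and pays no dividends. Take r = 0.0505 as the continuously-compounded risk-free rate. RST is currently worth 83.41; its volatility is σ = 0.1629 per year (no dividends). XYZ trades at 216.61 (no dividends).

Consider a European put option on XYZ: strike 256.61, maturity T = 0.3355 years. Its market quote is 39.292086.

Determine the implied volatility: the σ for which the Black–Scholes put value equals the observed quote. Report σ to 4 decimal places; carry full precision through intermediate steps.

At σ = 0.2822 the Black–Scholes value reproduces the quote:
σ√T = 0.2822·√0.3355 = 0.163457
d₁ = (ln(S/K) + (r+σ²/2)T) / (σ√T) = (ln(216.61/256.61) + (0.0505+0.2822²/2)·0.3355) / 0.163457 = (-0.169459 + 0.030302) / 0.163457 = -0.851338
d₂ = d₁ − σ√T = -0.851338 − 0.163457 = -1.014795
e^{−rT} = 0.983200
N(−d₁) = 0.802709,  N(−d₂) = 0.844898
V = K·e^{−rT}·N(−d₂) − S·N(−d₁) = 213.166930 − 173.874844 = 39.292086 (matching the quote); vega is positive throughout, so no other σ reproduces this price

sigma = 0.2822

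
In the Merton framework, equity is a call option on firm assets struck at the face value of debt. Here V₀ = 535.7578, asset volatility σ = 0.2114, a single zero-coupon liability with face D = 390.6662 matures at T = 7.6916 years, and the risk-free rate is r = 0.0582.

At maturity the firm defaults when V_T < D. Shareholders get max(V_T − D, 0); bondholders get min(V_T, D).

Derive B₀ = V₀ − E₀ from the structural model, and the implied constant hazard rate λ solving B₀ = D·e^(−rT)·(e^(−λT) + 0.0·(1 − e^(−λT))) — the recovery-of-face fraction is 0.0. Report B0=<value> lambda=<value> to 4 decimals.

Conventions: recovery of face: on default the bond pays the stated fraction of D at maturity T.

With assets at 535.7578 and a single debt payment of 390.6662 at 7.6916 years:
d₁ = [ln(V₀/D) + (r + σ²/2)T] / (σ√T)
   = [ln(535.7578/390.6662) + (0.0582 + 0.5·0.2114²)·7.6916] / (0.2114·√7.6916)
   = [0.315829 + 0.619520] / 0.586291 = 1.595365
d₂ = d₁ − σ√T = 1.595365 − 0.586291 = 1.009074
N(d₁) = 0.944685,  N(d₂) = 0.843530,  e^(−rT) = 0.639128
E₀ = V₀·N(d₁) − D·e^(−rT)·N(d₂)
   = 535.7578·0.944685 − 390.6662·0.639128·0.843530 = 295.504827
B₀ = V₀ − E₀ = 535.7578 − 295.504827 = 240.252973
e^(−λT) = (B₀·e^(rT)/D − 0)/(1 − 0) = (240.2530·1.564633/390.6662 − 0)/1 = 0.96222224
λ = −ln(0.96222224)/7.6916 = 0.005007

B0=240.2530 lambda=0.0050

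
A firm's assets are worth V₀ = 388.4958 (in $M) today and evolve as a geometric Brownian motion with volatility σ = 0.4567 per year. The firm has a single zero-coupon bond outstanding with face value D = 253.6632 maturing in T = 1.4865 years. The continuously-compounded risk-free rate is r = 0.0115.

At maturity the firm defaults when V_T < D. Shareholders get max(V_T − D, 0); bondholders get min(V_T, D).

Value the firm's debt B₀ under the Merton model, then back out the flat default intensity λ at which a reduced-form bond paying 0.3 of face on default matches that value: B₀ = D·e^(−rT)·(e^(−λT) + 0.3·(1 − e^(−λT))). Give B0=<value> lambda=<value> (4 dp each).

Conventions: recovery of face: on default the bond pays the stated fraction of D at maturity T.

B0=228.8653 lambda=0.0840

Equity is a call on the firm's assets struck at D = 253.6632:
d₁ = [ln(V₀/D) + (r + σ²/2)T] / (σ√T)
   = [ln(388.4958/253.6632) + (0.0115 + 0.5·0.4567²)·1.4865] / (0.4567·√1.4865)
   = [0.426275 + 0.172118] / 0.556818 = 1.074665
d₂ = d₁ − σ√T = 1.074665 − 0.556818 = 0.517847
N(d₁) = 0.858738,  N(d₂) = 0.697717,  e^(−rT) = 0.983051
E₀ = V₀·N(d₁) − D·e^(−rT)·N(d₂)
   = 388.4958·0.858738 − 253.6632·0.983051·0.697717 = 159.630540
B₀ = V₀ − E₀ = 388.4958 − 159.630540 = 228.865260
e^(−λT) = (B₀·e^(rT)/D − 0.3)/(1 − 0.3) = (228.8653·1.017242/253.6632 − 0.3)/0.7 = 0.88256716
λ = −ln(0.88256716)/1.4865 = 0.084037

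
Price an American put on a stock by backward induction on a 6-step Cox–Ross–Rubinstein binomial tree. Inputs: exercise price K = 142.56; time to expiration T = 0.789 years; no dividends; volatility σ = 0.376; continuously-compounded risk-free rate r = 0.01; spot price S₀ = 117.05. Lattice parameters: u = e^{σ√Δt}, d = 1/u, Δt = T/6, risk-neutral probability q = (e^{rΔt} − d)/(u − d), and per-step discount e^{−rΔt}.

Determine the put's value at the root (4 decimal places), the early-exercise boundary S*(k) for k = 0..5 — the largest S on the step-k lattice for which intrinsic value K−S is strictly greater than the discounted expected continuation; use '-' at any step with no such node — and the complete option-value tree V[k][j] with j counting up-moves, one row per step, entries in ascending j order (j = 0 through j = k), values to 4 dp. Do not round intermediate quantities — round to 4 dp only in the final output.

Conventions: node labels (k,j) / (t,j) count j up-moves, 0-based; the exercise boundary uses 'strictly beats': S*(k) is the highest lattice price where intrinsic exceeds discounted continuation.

params: Δt=0.13150 u=1.14608 d=0.87254 q=0.47078 e^(-rΔt)=0.99869
t_6 payoffs: 90.9090 74.7163 53.4471 25.5100 0.0000 0.0000 0.0000
t_5: node(5,0) S=59.1962 payoff=83.3638 vs cont=83.1764 → 83.3638 [stop]  node(5,1) S=77.7544 payoff=64.8056 vs cont=64.6182 → 64.8056 [stop]  node(5,2) S=102.1306 payoff=40.4294 vs cont=40.2420 → 40.4294 [stop]  node(5,3) S=134.1488 payoff=8.4112 vs cont=13.4828 → 13.4828 [wait]  node(5,4) S=176.2048 payoff=0.0000 vs cont=0.0000 → 0.0000 [wait]  node(5,5) S=231.4455 payoff=0.0000 vs cont=0.0000 → 0.0000 [wait]  ⇒ S*(5)=102.1306
t_4: node(4,0) S=67.8437 payoff=74.7163 vs cont=74.5289 → 74.7163 [stop]  node(4,1) S=89.1129 payoff=53.4471 vs cont=53.2598 → 53.4471 [stop]  node(4,2) S=117.0500 payoff=25.5100 vs cont=27.7071 → 27.7071 [wait]  node(4,3) S=153.7455 payoff=0.0000 vs cont=7.1260 → 7.1260 [wait]  node(4,4) S=201.9451 payoff=0.0000 vs cont=0.0000 → 0.0000 [wait]  ⇒ S*(4)=89.1129
t_3: node(3,0) S=77.7544 payoff=64.8056 vs cont=64.6182 → 64.8056 [stop]  node(3,1) S=102.1306 payoff=40.4294 vs cont=41.2750 → 41.2750 [wait]  node(3,2) S=134.1488 payoff=8.4112 vs cont=17.9943 → 17.9943 [wait]  node(3,3) S=176.2048 payoff=0.0000 vs cont=3.7663 → 3.7663 [wait]  ⇒ S*(3)=77.7544
t_2: node(2,0) S=89.1129 payoff=53.4471 vs cont=53.6574 → 53.6574 [wait]  node(2,1) S=117.0500 payoff=25.5100 vs cont=30.2752 → 30.2752 [wait]  node(2,2) S=153.7455 payoff=0.0000 vs cont=11.2813 → 11.2813 [wait]  ⇒ S*(2)=-
t_1: node(1,0) S=102.1306 payoff=40.4294 vs cont=42.5935 → 42.5935 [wait]  node(1,1) S=134.1488 payoff=8.4112 vs cont=21.3053 → 21.3053 [wait]  ⇒ S*(1)=-
t_0: node(0,0) S=117.0500 payoff=25.5100 vs cont=32.5287 → 32.5287 [wait]  ⇒ S*(0)=-

price = 32.5287
boundary = - - - 77.7544 89.1129 102.1306
tree:
32.5287
42.5935 21.3053
53.6574 30.2752 11.2813
64.8056 41.2750 17.9943 3.7663
74.7163 53.4471 27.7071 7.1260 0.0000
83.3638 64.8056 40.4294 13.4828 0.0000 0.0000
90.9090 74.7163 53.4471 25.5100 0.0000 0.0000 0.0000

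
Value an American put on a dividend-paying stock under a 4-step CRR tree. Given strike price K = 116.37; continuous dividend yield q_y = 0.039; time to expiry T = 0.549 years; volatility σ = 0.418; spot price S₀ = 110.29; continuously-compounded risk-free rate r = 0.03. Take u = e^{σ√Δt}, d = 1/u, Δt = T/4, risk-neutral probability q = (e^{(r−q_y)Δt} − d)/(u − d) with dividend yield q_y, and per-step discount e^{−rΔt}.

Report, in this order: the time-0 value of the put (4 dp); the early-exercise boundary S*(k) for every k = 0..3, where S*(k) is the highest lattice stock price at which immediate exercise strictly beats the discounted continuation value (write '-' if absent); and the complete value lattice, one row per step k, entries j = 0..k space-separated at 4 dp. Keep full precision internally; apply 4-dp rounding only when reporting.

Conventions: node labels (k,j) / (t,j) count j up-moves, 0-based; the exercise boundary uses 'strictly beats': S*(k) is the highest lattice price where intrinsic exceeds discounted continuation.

price = 17.2919
boundary = - - 80.9149 69.3066
tree:
17.2919
25.2386 8.0208
35.4551 13.3463 1.7754
47.0634 21.9287 3.2855 0.0000
57.0063 35.4551 6.0800 0.0000 0.0000

params: Δt=0.13725 u=1.16749 d=0.85654 q=0.45739 e^(-rΔt)=0.99589
t_4 payoffs: 57.0063 35.4551 6.0800 0.0000 0.0000
t_3: node(3,0) S=69.3066 payoff=47.0634 vs cont=46.9552 → 47.0634 [stop]  node(3,1) S=94.4675 payoff=21.9025 vs cont=21.9287 → 21.9287 [wait]  node(3,2) S=128.7627 payoff=0.0000 vs cont=3.2855 → 3.2855 [wait]  node(3,3) S=175.5082 payoff=0.0000 vs cont=0.0000 → 0.0000 [wait]  ⇒ S*(3)=69.3066
t_2: node(2,0) S=80.9149 payoff=35.4551 vs cont=35.4208 → 35.4551 [stop]  node(2,1) S=110.2900 payoff=6.0800 vs cont=13.3463 → 13.3463 [wait]  node(2,2) S=150.3293 payoff=0.0000 vs cont=1.7754 → 1.7754 [wait]  ⇒ S*(2)=80.9149
t_1: node(1,0) S=94.4675 payoff=21.9025 vs cont=25.2386 → 25.2386 [wait]  node(1,1) S=128.7627 payoff=0.0000 vs cont=8.0208 → 8.0208 [wait]  ⇒ S*(1)=-
t_0: node(0,0) S=110.2900 payoff=6.0800 vs cont=17.2919 → 17.2919 [wait]  ⇒ S*(0)=-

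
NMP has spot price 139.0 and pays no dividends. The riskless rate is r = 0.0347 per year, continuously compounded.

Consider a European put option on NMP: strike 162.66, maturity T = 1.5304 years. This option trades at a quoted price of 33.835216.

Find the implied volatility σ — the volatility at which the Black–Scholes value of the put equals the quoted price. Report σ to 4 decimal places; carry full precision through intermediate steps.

sigma = 0.3554

At σ = 0.3554 the Black–Scholes value reproduces the quote:
σ√T = 0.3554·√1.5304 = 0.439663
d₁ = (ln(S/K) + (r+σ²/2)T) / (σ√T) = (ln(139.0/162.66) + (0.0347+0.3554²/2)·1.5304) / 0.439663 = (-0.157188 + 0.149757) / 0.439663 = -0.016903
d₂ = d₁ − σ√T = -0.016903 − 0.439663 = -0.456566
e^{−rT} = 0.948281
N(−d₁) = 0.506743,  N(−d₂) = 0.676008
V = K·e^{−rT}·N(−d₂) − S·N(−d₁) = 104.272484 − 70.437268 = 33.835216 (the observed quote) — the price is monotone increasing in volatility, hence this σ is the only solution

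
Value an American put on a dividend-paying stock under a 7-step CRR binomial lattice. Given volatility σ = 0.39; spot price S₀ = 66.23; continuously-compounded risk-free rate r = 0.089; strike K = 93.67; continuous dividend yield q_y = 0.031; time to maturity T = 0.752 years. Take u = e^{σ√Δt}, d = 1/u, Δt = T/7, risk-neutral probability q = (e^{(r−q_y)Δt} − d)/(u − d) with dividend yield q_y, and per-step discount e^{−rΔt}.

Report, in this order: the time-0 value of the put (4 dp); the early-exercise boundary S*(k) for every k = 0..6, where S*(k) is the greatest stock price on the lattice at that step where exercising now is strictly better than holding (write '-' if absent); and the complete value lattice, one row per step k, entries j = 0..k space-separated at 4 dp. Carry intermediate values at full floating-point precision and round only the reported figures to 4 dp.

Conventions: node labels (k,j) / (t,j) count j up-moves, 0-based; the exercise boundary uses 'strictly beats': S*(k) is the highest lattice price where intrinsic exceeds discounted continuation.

price = 27.6447
boundary = - 58.2827 66.2300 58.2827 66.2300 75.2609 66.2300
tree:
27.6447
35.3873 20.2046
42.3809 27.4400 13.1421
48.5353 35.3873 19.4151 6.9336
53.9513 42.3809 27.4400 11.5235 2.3386
58.7173 48.5353 35.3873 18.4091 4.6521 0.0000
62.9114 53.9513 42.3809 27.4400 9.2543 0.0000 0.0000
66.6023 58.7173 48.5353 35.3873 18.4091 0.0000 0.0000 0.0000

Δt=0.10743, u=1.13636, d=0.88001, q=0.49247, disc=e^(-rΔt)=0.99048
k=7 terminal: V=max(K-S,0) → 66.6023 58.7173 48.5353 35.3873 18.4091 0.0000 0.0000 0.0000
k=6: j=0 S=30.7586 intr=62.9114 cont=62.1224 V=62.9114[EX]; j=1 S=39.7187 intr=53.9513 cont=53.1920 V=53.9513[EX]; j=2 S=51.2891 intr=42.3809 cont=41.6601 V=42.3809[EX]; j=3 S=66.2300 intr=27.4400 cont=26.7689 V=27.4400[EX]; j=4 S=85.5233 intr=8.1467 cont=9.2543 V=9.2543[hold]; j=5 S=110.4368 intr=0.0000 cont=0.0000 V=0.0000[hold]; j=6 S=142.6079 intr=0.0000 cont=0.0000 V=0.0000[hold]  S*(6)=66.2300
k=5: j=0 S=34.9527 intr=58.7173 cont=57.9422 V=58.7173[EX]; j=1 S=45.1347 intr=48.5353 cont=47.7941 V=48.5353[EX]; j=2 S=58.2827 intr=35.3873 cont=34.6897 V=35.3873[EX]; j=3 S=75.2609 intr=18.4091 cont=18.3082 V=18.4091[EX]; j=4 S=97.1850 intr=0.0000 cont=4.6521 V=4.6521[hold]; j=5 S=125.4957 intr=0.0000 cont=0.0000 V=0.0000[hold]  S*(5)=75.2609
k=4: j=0 S=39.7187 intr=53.9513 cont=53.1920 V=53.9513[EX]; j=1 S=51.2891 intr=42.3809 cont=41.6601 V=42.3809[EX]; j=2 S=66.2300 intr=27.4400 cont=26.7689 V=27.4400[EX]; j=3 S=85.5233 intr=8.1467 cont=11.5235 V=11.5235[hold]; j=4 S=110.4368 intr=0.0000 cont=2.3386 V=2.3386[hold]  S*(4)=66.2300
k=3: j=0 S=45.1347 intr=48.5353 cont=47.7941 V=48.5353[EX]; j=1 S=58.2827 intr=35.3873 cont=34.6897 V=35.3873[EX]; j=2 S=75.2609 intr=18.4091 cont=19.4151 V=19.4151[hold]; j=3 S=97.1850 intr=0.0000 cont=6.9336 V=6.9336[hold]  S*(3)=58.2827
k=2: j=0 S=51.2891 intr=42.3809 cont=41.6601 V=42.3809[EX]; j=1 S=66.2300 intr=27.4400 cont=27.2596 V=27.4400[EX]; j=2 S=85.5233 intr=8.1467 cont=13.1421 V=13.1421[hold]  S*(2)=66.2300
k=1: j=0 S=58.2827 intr=35.3873 cont=34.6897 V=35.3873[EX]; j=1 S=75.2609 intr=18.4091 cont=20.2046 V=20.2046[hold]  S*(1)=58.2827
k=0: j=0 S=66.2300 intr=27.4400 cont=27.6447 V=27.6447[hold]  S*(0)=-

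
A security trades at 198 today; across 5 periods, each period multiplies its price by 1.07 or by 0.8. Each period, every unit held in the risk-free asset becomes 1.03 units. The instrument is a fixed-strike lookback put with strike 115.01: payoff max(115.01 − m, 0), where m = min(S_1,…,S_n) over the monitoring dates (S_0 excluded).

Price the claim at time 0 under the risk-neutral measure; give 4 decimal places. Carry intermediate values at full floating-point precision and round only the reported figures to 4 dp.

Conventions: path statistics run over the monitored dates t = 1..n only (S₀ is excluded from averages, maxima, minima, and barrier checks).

Set p* = 0.8519 (from d < R < u); the path-dependent value is the discounted p*-expectation over all price paths.
Enumerate all 2^5 = 32 price paths (U = up ×1.07, D = down ×0.8); each path with k up-moves has probability p*^k·(1−p*)^(5−k).
DDDDD: m=64.8806, payoff=50.1294, prob=0.000071
UDDDD: m=86.7779, payoff=28.2321, prob=0.000410
DUDDD: m=86.7779, payoff=28.2321, prob=0.000410
UUDDD: m=116.0654, payoff=0.0000, prob=0.002359
DDUDD: m=86.7779, payoff=28.2321, prob=0.000410
UDUDD: m=116.0654, payoff=0.0000, prob=0.002359
DUUDD: m=116.0654, payoff=0.0000, prob=0.002359
UUUDD: m=155.2374, payoff=0.0000, prob=0.013567
DDDUD: m=86.7779, payoff=28.2321, prob=0.000410
UDDUD: m=116.0654, payoff=0.0000, prob=0.002359
DUDUD: m=116.0654, payoff=0.0000, prob=0.002359
UUDUD: m=155.2374, payoff=0.0000, prob=0.013567
DDUUD: m=116.0654, payoff=0.0000, prob=0.002359
UDUUD: m=155.2374, payoff=0.0000, prob=0.013567
DUUUD: m=155.2374, payoff=0.0000, prob=0.013567
UUUUD: m=207.6301, payoff=0.0000, prob=0.078010
DDDDU: m=81.1008, payoff=33.9092, prob=0.000410
UDDDU: m=108.4723, payoff=6.5377, prob=0.002359
DUDDU: m=108.4723, payoff=6.5377, prob=0.002359
UUDDU: m=145.0817, payoff=0.0000, prob=0.013567
DDUDU: m=108.4723, payoff=6.5377, prob=0.002359
UDUDU: m=145.0817, payoff=0.0000, prob=0.013567
DUUDU: m=145.0817, payoff=0.0000, prob=0.013567
UUUDU: m=194.0468, payoff=0.0000, prob=0.078010
DDDUU: m=101.3760, payoff=13.6340, prob=0.002359
UDDUU: m=135.5904, payoff=0.0000, prob=0.013567
DUDUU: m=135.5904, payoff=0.0000, prob=0.013567
UUDUU: m=181.3522, payoff=0.0000, prob=0.078010
DDUUU: m=126.7200, payoff=0.0000, prob=0.013567
UDUUU: m=169.4880, payoff=0.0000, prob=0.078010
DUUUU: m=158.4000, payoff=0.0000, prob=0.078010
UUUUU: m=211.8600, payoff=0.0000, prob=0.448560
Price = Σ prob·payoff / R^5 = 0.142277 / 1.159274 = 0.1227

price = 0.1227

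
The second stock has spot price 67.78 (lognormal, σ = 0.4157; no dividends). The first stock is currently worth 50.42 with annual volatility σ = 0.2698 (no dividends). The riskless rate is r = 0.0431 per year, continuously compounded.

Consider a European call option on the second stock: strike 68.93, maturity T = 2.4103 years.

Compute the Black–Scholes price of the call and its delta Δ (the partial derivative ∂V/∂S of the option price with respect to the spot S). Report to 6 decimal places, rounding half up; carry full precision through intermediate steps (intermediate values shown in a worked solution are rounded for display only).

σ√T = 0.4157·√2.4103 = 0.645380
d₁ = (ln(S/K) + (r+σ²/2)T) / (σ√T) = (ln(67.78/68.93) + (0.0431+0.4157²/2)·2.4103) / 0.645380 = (-0.016824 + 0.312142) / 0.645380 = 0.457587
d₂ = d₁ − σ√T = 0.457587 − 0.645380 = -0.187793
e^{−rT} = 0.901330
N(d₁) = 0.676375,  N(d₂) = 0.425519
Call price V = S·N(d₁) − K·e^{−rT}·N(d₂) = 45.844717 − 26.436948 = 19.407769
Δ = N(d₁) = 0.676375

price = 19.407769
Δ = 0.676375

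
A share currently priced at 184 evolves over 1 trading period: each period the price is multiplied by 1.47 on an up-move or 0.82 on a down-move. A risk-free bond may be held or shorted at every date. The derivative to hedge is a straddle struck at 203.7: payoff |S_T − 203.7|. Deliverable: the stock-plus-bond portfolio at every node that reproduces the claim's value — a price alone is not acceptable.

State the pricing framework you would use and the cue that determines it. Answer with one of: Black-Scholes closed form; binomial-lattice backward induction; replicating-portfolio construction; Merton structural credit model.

Key observation: since the answer must list Δ and B at each node of the 1.47/0.82 lattice on 184, the replicating-portfolio method — solving the two-state system at every node — is the one that applies.

framework: replicating-portfolio construction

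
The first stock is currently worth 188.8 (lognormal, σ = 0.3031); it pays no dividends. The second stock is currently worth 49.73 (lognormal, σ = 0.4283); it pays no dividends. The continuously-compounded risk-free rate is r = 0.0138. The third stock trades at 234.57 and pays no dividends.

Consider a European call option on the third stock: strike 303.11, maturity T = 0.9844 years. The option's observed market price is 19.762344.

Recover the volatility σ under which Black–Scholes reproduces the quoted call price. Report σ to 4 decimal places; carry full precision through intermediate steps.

sigma = 0.4296

At σ = 0.4296 the Black–Scholes value reproduces the quote:
σ√T = 0.4296·√0.9844 = 0.426236
d₁ = (ln(S/K) + (r+σ²/2)T) / (σ√T) = (ln(234.57/303.11) + (0.0138+0.4296²/2)·0.9844) / 0.426236 = (-0.256342 + 0.104423) / 0.426236 = -0.356419
d₂ = d₁ − σ√T = -0.356419 − 0.426236 = -0.782655
e^{−rT} = 0.986507
N(d₁) = 0.360764,  N(d₂) = 0.216915
V = S·N(d₁) − K·e^{−rT}·N(d₂) = 84.624297 − 64.861953 = 19.762344 (equal to the quote); since ∂V/∂σ > 0 for all σ, the implied volatility is unique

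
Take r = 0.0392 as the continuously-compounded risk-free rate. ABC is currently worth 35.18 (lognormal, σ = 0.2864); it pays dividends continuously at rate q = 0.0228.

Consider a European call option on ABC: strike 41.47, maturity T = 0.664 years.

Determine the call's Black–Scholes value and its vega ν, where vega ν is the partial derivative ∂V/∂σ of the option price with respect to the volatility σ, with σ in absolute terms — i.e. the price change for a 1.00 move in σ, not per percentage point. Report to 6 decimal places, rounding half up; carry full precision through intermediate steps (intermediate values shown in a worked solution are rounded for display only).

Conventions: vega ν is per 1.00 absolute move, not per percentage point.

σ√T = 0.2864·√0.664 = 0.233376
d₁ = (ln(S/K) + (r−q+σ²/2)T) / (σ√T) = (ln(35.18/41.47) + (0.0392−0.0228+0.2864²/2)·0.664) / 0.233376 = (-0.164493 + 0.038122) / 0.233376 = -0.541488
d₂ = d₁ − σ√T = -0.541488 − 0.233376 = -0.774865
e^{−rT} = 0.974307
e^{−qT} = 0.984975
N(d₁) = 0.294085,  N(d₂) = 0.219210
Call price V = S·e^{−qT}·N(d₁) − K·e^{−rT}·N(d₂) = 10.190478 − 8.857063 = 1.333415
φ(d₁) = (1/√(2π))·e^{−d₁²/2} = 0.344541
ν = S·e^{−qT}·φ(d₁)·√T = 9.728489

price = 1.333415
ν = 9.728489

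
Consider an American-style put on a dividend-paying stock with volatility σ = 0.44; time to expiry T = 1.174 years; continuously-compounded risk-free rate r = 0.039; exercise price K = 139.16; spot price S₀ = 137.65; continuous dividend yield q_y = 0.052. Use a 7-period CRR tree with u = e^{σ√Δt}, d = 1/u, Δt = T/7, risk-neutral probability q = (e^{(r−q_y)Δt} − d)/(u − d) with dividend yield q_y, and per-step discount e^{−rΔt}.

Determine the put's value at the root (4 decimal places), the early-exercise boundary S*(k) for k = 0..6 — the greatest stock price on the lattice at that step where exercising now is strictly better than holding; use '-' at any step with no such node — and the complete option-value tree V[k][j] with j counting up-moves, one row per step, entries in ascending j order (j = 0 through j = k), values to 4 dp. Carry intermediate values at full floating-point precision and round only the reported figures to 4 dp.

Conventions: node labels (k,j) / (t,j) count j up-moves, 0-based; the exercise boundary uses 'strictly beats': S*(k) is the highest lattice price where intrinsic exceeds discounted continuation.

price = 27.4984
boundary = - - - - 66.9498 80.1689 95.9981
tree:
27.4984
36.7645 16.5321
47.6993 23.8863 7.7511
59.8077 33.5410 12.3903 2.1727
72.2102 45.4654 19.4017 3.9694 0.0000
83.2496 58.9911 29.5356 7.2522 0.0000 0.0000
92.4688 72.2102 43.1619 13.2497 0.0000 0.0000 0.0000
100.1677 83.2496 58.9911 24.2072 0.0000 0.0000 0.0000 0.0000

params: Δt=0.16771 u=1.19745 d=0.83511 q=0.44906 e^(-rΔt)=0.99348
t_7 payoffs: 100.1677 83.2496 58.9911 24.2072 0.0000 0.0000 0.0000 0.0000
t_6: node(6,0) S=46.6912 payoff=92.4688 vs cont=91.9669 → 92.4688 [stop]  node(6,1) S=66.9498 payoff=72.2102 vs cont=71.8843 → 72.2102 [stop]  node(6,2) S=95.9981 payoff=43.1619 vs cont=43.0882 → 43.1619 [stop]  node(6,3) S=137.6500 payoff=1.5100 vs cont=13.2497 → 13.2497 [wait]  node(6,4) S=197.3739 payoff=0.0000 vs cont=0.0000 → 0.0000 [wait]  node(6,5) S=283.0110 payoff=0.0000 vs cont=0.0000 → 0.0000 [wait]  node(6,6) S=405.8046 payoff=0.0000 vs cont=0.0000 → 0.0000 [wait]  ⇒ S*(6)=95.9981
t_5: node(5,0) S=55.9104 payoff=83.2496 vs cont=82.8279 → 83.2496 [stop]  node(5,1) S=80.1689 payoff=58.9911 vs cont=58.7800 → 58.9911 [stop]  node(5,2) S=114.9528 payoff=24.2072 vs cont=29.5356 → 29.5356 [wait]  node(5,3) S=164.8288 payoff=0.0000 vs cont=7.2522 → 7.2522 [wait]  node(5,4) S=236.3451 payoff=0.0000 vs cont=0.0000 → 0.0000 [wait]  node(5,5) S=338.8911 payoff=0.0000 vs cont=0.0000 → 0.0000 [wait]  ⇒ S*(5)=80.1689
t_4: node(4,0) S=66.9498 payoff=72.2102 vs cont=71.8843 → 72.2102 [stop]  node(4,1) S=95.9981 payoff=43.1619 vs cont=45.4654 → 45.4654 [wait]  node(4,2) S=137.6500 payoff=1.5100 vs cont=19.4017 → 19.4017 [wait]  node(4,3) S=197.3739 payoff=0.0000 vs cont=3.9694 → 3.9694 [wait]  node(4,4) S=283.0110 payoff=0.0000 vs cont=0.0000 → 0.0000 [wait]  ⇒ S*(4)=66.9498
t_3: node(3,0) S=80.1689 payoff=58.9911 vs cont=59.8077 → 59.8077 [wait]  node(3,1) S=114.9528 payoff=24.2072 vs cont=33.5410 → 33.5410 [wait]  node(3,2) S=164.8288 payoff=0.0000 vs cont=12.3903 → 12.3903 [wait]  node(3,3) S=236.3451 payoff=0.0000 vs cont=2.1727 → 2.1727 [wait]  ⇒ S*(3)=-
t_2: node(2,0) S=95.9981 payoff=43.1619 vs cont=47.6993 → 47.6993 [wait]  node(2,1) S=137.6500 payoff=1.5100 vs cont=23.8863 → 23.8863 [wait]  node(2,2) S=197.3739 payoff=0.0000 vs cont=7.7511 → 7.7511 [wait]  ⇒ S*(2)=-
t_1: node(1,0) S=114.9528 payoff=24.2072 vs cont=36.7645 → 36.7645 [wait]  node(1,1) S=164.8288 payoff=0.0000 vs cont=16.5321 → 16.5321 [wait]  ⇒ S*(1)=-
t_0: node(0,0) S=137.6500 payoff=1.5100 vs cont=27.4984 → 27.4984 [wait]  ⇒ S*(0)=-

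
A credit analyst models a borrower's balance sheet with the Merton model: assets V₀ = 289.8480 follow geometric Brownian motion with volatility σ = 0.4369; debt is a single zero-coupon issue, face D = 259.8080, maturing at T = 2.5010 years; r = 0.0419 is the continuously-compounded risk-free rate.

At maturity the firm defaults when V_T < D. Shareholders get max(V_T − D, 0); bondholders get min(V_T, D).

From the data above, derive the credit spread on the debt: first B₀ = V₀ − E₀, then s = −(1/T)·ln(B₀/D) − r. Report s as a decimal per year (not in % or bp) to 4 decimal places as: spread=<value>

With assets at 289.8480 and a single debt payment of 259.8080 at 2.5010 years:
d₁ = [ln(V₀/D) + (r + σ²/2)T] / (σ√T)
   = [ln(289.8480/259.8080) + (0.0419 + 0.5·0.4369²)·2.5010] / (0.4369·√2.5010)
   = [0.109414 + 0.343489] / 0.690938 = 0.655491
d₂ = d₁ − σ√T = 0.655491 − 0.690938 = -0.035447
N(d₁) = 0.743924,  N(d₂) = 0.485862,  e^(−rT) = 0.900512
E₀ = V₀·N(d₁) − D·e^(−rT)·N(d₂)
   = 289.8480·0.743924 − 259.8080·0.900512·0.485862 = 101.952615
B₀ = V₀ − E₀ = 289.8480 − 101.952615 = 187.895385
spread = −(1/T)·ln(B₀/D) − r = −(1/2.5010)·ln(187.895385/259.8080) − 0.0419 = 0.08767119

spread=0.0877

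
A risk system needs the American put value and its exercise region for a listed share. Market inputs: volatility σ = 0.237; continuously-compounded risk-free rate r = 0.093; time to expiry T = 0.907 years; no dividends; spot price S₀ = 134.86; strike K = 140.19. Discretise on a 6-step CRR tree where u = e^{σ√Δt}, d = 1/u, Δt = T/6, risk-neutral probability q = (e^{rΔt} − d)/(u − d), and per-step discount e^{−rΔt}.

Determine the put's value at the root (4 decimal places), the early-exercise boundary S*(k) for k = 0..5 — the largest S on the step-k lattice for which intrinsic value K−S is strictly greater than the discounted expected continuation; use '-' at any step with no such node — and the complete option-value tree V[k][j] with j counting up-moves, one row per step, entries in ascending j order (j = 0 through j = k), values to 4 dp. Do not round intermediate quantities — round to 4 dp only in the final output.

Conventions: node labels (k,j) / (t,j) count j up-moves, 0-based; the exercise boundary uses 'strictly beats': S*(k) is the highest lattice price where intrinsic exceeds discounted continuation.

params: Δt=0.15117 u=1.09652 d=0.91197 q=0.55369 e^(-rΔt)=0.98604
t_6 payoffs: 62.6060 46.9056 28.0279 5.3300 0.0000 0.0000 0.0000
t_5: node(5,0) S=85.0728 payoff=55.1172 vs cont=53.1601 → 55.1172 [stop]  node(5,1) S=102.2887 payoff=37.9013 vs cont=35.9442 → 37.9013 [stop]  node(5,2) S=122.9885 payoff=17.2015 vs cont=15.2444 → 17.2015 [stop]  node(5,3) S=147.8773 payoff=0.0000 vs cont=2.3456 → 2.3456 [wait]  node(5,4) S=177.8028 payoff=0.0000 vs cont=0.0000 → 0.0000 [wait]  node(5,5) S=213.7842 payoff=0.0000 vs cont=0.0000 → 0.0000 [wait]  ⇒ S*(5)=122.9885
t_4: node(4,0) S=93.2844 payoff=46.9056 vs cont=44.9485 → 46.9056 [stop]  node(4,1) S=112.1621 payoff=28.0279 vs cont=26.0708 → 28.0279 [stop]  node(4,2) S=134.8600 payoff=5.3300 vs cont=8.8506 → 8.8506 [wait]  node(4,3) S=162.1512 payoff=0.0000 vs cont=1.0322 → 1.0322 [wait]  node(4,4) S=194.9652 payoff=0.0000 vs cont=0.0000 → 0.0000 [wait]  ⇒ S*(4)=112.1621
t_3: node(3,0) S=102.2887 payoff=37.9013 vs cont=35.9442 → 37.9013 [stop]  node(3,1) S=122.9885 payoff=17.2015 vs cont=17.1665 → 17.2015 [stop]  node(3,2) S=147.8773 payoff=0.0000 vs cont=4.4585 → 4.4585 [wait]  node(3,3) S=177.8028 payoff=0.0000 vs cont=0.4543 → 0.4543 [wait]  ⇒ S*(3)=122.9885
t_2: node(2,0) S=112.1621 payoff=28.0279 vs cont=26.0708 → 28.0279 [stop]  node(2,1) S=134.8600 payoff=5.3300 vs cont=10.0041 → 10.0041 [wait]  node(2,2) S=162.1512 payoff=0.0000 vs cont=2.2101 → 2.2101 [wait]  ⇒ S*(2)=112.1621
t_1: node(1,0) S=122.9885 payoff=17.2015 vs cont=17.7963 → 17.7963 [wait]  node(1,1) S=147.8773 payoff=0.0000 vs cont=5.6092 → 5.6092 [wait]  ⇒ S*(1)=-
t_0: node(0,0) S=134.8600 payoff=5.3300 vs cont=10.8941 → 10.8941 [wait]  ⇒ S*(0)=-

price = 10.8941
boundary = - - 112.1621 122.9885 112.1621 122.9885
tree:
10.8941
17.7963 5.6092
28.0279 10.0041 2.2101
37.9013 17.2015 4.4585 0.4543
46.9056 28.0279 8.8506 1.0322 0.0000
55.1172 37.9013 17.2015 2.3456 0.0000 0.0000
62.6060 46.9056 28.0279 5.3300 0.0000 0.0000 0.0000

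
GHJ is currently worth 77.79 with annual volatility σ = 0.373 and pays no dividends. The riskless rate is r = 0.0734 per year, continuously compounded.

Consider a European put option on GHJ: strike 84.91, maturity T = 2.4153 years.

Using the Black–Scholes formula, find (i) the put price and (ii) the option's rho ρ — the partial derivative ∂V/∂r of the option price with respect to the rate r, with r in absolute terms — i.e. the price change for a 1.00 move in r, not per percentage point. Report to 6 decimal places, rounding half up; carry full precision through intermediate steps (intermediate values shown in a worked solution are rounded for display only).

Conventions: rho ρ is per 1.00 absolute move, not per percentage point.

price = 13.840045
ρ = -95.112446

σ√T = 0.373·√2.4153 = 0.579688
d₁ = (ln(S/K) + (r+σ²/2)T) / (σ√T) = (ln(77.79/84.91) + (0.0734+0.373²/2)·2.4153) / 0.579688 = (-0.087579 + 0.345302) / 0.579688 = 0.444589
d₂ = d₁ − σ√T = 0.444589 − 0.579688 = -0.135099
e^{−rT} = 0.837543
N(−d₁) = 0.328308,  N(−d₂) = 0.553733
Put price V = K·e^{−rT}·N(−d₂) − S·N(−d₁) = 39.379144 − 25.539099 = 13.840045
ρ = −K·T·e^{−rT}·N(−d₂) = -95.112446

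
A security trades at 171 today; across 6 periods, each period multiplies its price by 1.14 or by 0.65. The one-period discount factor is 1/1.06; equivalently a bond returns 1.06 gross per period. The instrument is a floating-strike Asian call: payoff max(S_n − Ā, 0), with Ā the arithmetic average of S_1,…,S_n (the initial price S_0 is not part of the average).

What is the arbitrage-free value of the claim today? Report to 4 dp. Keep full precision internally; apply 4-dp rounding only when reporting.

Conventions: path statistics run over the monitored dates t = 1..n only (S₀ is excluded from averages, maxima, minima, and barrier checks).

No-arbitrage gives p* = (R−d)/(u−d) = 0.8367: enumerate every path, weight its payoff by its p*-probability, and discount by R^6.
Enumerate all 2^6 = 64 price paths (U = up ×1.14, D = down ×0.65); each path with k up-moves has probability p*^k·(1−p*)^(6−k).
DDDDDD: Ā=48.9368, payoff=0.0000, prob=0.000019
UDDDDD: Ā=85.8275, payoff=0.0000, prob=0.000097
DUDDDD: Ā=71.8625, payoff=0.0000, prob=0.000097
UUDDDD: Ā=126.0358, payoff=0.0000, prob=0.000497
DDUDDD: Ā=62.7853, payoff=0.0000, prob=0.000097
UDUDDD: Ā=110.1157, payoff=0.0000, prob=0.000497
DUUDDD: Ā=96.1507, payoff=0.0000, prob=0.000497
UUUDDD: Ā=168.6336, payoff=0.0000, prob=0.002549
DDDUDD: Ā=56.8851, payoff=0.0000, prob=0.000097
UDDUDD: Ā=99.7677, payoff=0.0000, prob=0.000497
DUDUDD: Ā=85.8027, payoff=0.0000, prob=0.000497
UUDUDD: Ā=150.4847, payoff=0.0000, prob=0.002549
DDUUDD: Ā=76.7254, payoff=0.0000, prob=0.000497
UDUUDD: Ā=134.5646, payoff=0.0000, prob=0.002549
DUUUDD: Ā=120.5996, payoff=0.0000, prob=0.002549
UUUUDD: Ā=211.5131, payoff=0.0000, prob=0.013066
DDDDUD: Ā=53.0499, payoff=0.0000, prob=0.000097
UDDDUD: Ā=93.0414, payoff=0.0000, prob=0.000497
DUDDUD: Ā=79.0764, payoff=0.0000, prob=0.000497
UUDDUD: Ā=138.6879, payoff=0.0000, prob=0.002549
DDUDUD: Ā=69.9992, payoff=0.0000, prob=0.000497
UDUDUD: Ā=122.7678, payoff=0.0000, prob=0.002549
DUUDUD: Ā=108.8028, payoff=0.0000, prob=0.002549
UUUDUD: Ā=190.8234, payoff=0.0000, prob=0.013066
DDDUUD: Ā=64.0990, payoff=0.0000, prob=0.000497
UDDUUD: Ā=112.4197, payoff=0.0000, prob=0.002549
DUDUUD: Ā=98.4547, payoff=0.0000, prob=0.002549
UUDUUD: Ā=172.6745, payoff=0.0000, prob=0.013066
DDUUUD: Ā=89.3775, payoff=0.0000, prob=0.002549
UDUUUD: Ā=156.7544, payoff=0.0000, prob=0.013066
DUUUUD: Ā=142.7894, payoff=0.0000, prob=0.013066
UUUUUD: Ā=250.4306, payoff=0.0000, prob=0.066963
DDDDDU: Ā=50.5571, payoff=0.0000, prob=0.000097
UDDDDU: Ā=88.6694, payoff=0.0000, prob=0.000497
DUDDDU: Ā=74.7044, payoff=0.0000, prob=0.000497
UUDDDU: Ā=131.0200, payoff=0.0000, prob=0.002549
DDUDDU: Ā=65.6271, payoff=0.0000, prob=0.000497
UDUDDU: Ā=115.0999, payoff=0.0000, prob=0.002549
DUUDDU: Ā=101.1349, payoff=0.0000, prob=0.002549
UUUDDU: Ā=177.3750, payoff=0.0000, prob=0.013066
DDDUDU: Ā=59.7269, payoff=0.0000, prob=0.000497
UDDUDU: Ā=104.7518, payoff=0.0000, prob=0.002549
DUDUDU: Ā=90.7868, payoff=0.0000, prob=0.002549
UUDUDU: Ā=159.2261, payoff=0.0000, prob=0.013066
DDUUDU: Ā=81.7096, payoff=0.0000, prob=0.002549
UDUUDU: Ā=143.3060, payoff=0.0000, prob=0.013066
DUUUDU: Ā=129.3410, payoff=0.0000, prob=0.013066
UUUUDU: Ā=226.8443, payoff=0.0000, prob=0.066963
DDDDUU: Ā=55.8918, payoff=0.0000, prob=0.000497
UDDDUU: Ā=98.0256, payoff=0.0000, prob=0.002549
DUDDUU: Ā=84.0606, payoff=0.0000, prob=0.002549
UUDDUU: Ā=147.4293, payoff=0.0000, prob=0.013066
DDUDUU: Ā=74.9833, payoff=0.0000, prob=0.002549
UDUDUU: Ā=131.5092, payoff=0.0000, prob=0.013066
DUUDUU: Ā=117.5442, payoff=4.4789, prob=0.013066
UUUDUU: Ā=206.1545, payoff=7.8553, prob=0.066963
DDDUUU: Ā=69.0831, payoff=0.4915, prob=0.002549
UDDUUU: Ā=121.1612, payoff=0.8620, prob=0.013066
DUDUUU: Ā=107.1962, payoff=14.8270, prob=0.013066
UUDUUU: Ā=188.0056, payoff=26.0042, prob=0.066963
DDUUUU: Ā=98.1189, payoff=23.9042, prob=0.013066
UDUUUU: Ā=172.0855, payoff=41.9243, prob=0.066963
DUUUUU: Ā=158.1205, payoff=55.8893, prob=0.066963
UUUUUU: Ā=277.3190, payoff=98.0213, prob=0.343184
Price = Σ prob·payoff / R^6 = 43.033607 / 1.418519 = 30.3370

price = 30.3370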